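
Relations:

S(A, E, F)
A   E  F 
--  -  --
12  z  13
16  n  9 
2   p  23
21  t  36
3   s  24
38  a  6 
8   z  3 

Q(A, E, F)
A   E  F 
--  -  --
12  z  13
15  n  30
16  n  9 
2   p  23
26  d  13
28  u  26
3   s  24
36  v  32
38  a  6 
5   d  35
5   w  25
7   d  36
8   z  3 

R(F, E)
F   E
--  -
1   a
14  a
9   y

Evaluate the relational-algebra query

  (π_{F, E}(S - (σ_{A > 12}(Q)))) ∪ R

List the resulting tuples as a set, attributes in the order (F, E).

Apply σ_{A > 12}; surviving tuples: {(15, n, 30), (16, n, 9), (26, d, 13), (28, u, 26), (36, v, 32), (38, a, 6)}
Taking the difference: {(12, z, 13), (2, p, 23), (21, t, 36), (3, s, 24), (8, z, 3)}
π[F, E]: project onto (F, E) → {(13, z), (23, p), (24, s), (3, z), (36, t)}
Taking the union: {(1, a), (13, z), (14, a), (23, p), (24, s), (3, z), (36, t), (9, y)}

{(1, a), (13, z), (14, a), (23, p), (24, s), (3, z), (36, t), (9, y)}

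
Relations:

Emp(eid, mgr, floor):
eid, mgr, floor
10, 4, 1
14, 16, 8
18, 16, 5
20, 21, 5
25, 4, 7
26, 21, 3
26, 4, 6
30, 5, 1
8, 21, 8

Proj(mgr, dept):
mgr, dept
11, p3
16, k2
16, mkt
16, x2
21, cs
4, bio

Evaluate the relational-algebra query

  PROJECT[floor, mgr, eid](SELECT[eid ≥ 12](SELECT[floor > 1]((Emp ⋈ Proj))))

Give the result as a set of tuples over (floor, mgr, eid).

{(3, 21, 26), (5, 16, 18), (5, 21, 20), (6, 4, 26), (7, 4, 25), (8, 16, 14)}

Natural join on mgr: {(10, 4, 1, bio), (14, 16, 8, k2), (14, 16, 8, mkt), (14, 16, 8, x2), (18, 16, 5, k2), (18, 16, 5, mkt), (18, 16, 5, x2), (20, 21, 5, cs), (25, 4, 7, bio), (26, 21, 3, cs), (26, 4, 6, bio), (8, 21, 8, cs)}
Selection floor > 1: {(14, 16, 8, k2), (14, 16, 8, mkt), (14, 16, 8, x2), (18, 16, 5, k2), (18, 16, 5, mkt), (18, 16, 5, x2), (20, 21, 5, cs), (25, 4, 7, bio), (26, 21, 3, cs), (26, 4, 6, bio), (8, 21, 8, cs)}
Selection eid ≥ 12: {(14, 16, 8, k2), (14, 16, 8, mkt), (14, 16, 8, x2), (18, 16, 5, k2), (18, 16, 5, mkt), (18, 16, 5, x2), (20, 21, 5, cs), (25, 4, 7, bio), (26, 21, 3, cs), (26, 4, 6, bio)}
Keep only column(s) floor, mgr, eid (4 duplicate(s) eliminated): {(3, 21, 26), (5, 16, 18), (5, 21, 20), (6, 4, 26), (7, 4, 25), (8, 16, 14)}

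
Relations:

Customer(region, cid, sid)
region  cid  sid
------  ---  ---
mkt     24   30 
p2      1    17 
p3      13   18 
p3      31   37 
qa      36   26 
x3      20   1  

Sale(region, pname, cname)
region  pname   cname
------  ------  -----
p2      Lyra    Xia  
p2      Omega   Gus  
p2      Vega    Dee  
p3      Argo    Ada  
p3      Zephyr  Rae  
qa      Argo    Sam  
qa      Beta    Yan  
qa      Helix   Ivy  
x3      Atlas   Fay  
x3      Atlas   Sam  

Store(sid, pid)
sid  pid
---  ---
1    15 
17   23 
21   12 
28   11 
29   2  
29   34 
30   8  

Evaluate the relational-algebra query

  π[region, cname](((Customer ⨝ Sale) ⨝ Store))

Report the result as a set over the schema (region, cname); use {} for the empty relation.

{(p2, Dee), (p2, Gus), (p2, Xia), (x3, Fay), (x3, Sam)}

Joining Customer and Sale on region yields {(p2, 1, 17, Lyra, Xia), (p2, 1, 17, Omega, Gus), (p2, 1, 17, Vega, Dee), (p3, 13, 18, Argo, Ada), (p3, 13, 18, Zephyr, Rae), (p3, 31, 37, Argo, Ada), (p3, 31, 37, Zephyr, Rae), (qa, 36, 26, Argo, Sam), (qa, 36, 26, Beta, Yan), (qa, 36, 26, Helix, Ivy), (x3, 20, 1, Atlas, Fay), (x3, 20, 1, Atlas, Sam)}.
Joining (Customer ⨝ Sale) and Store on sid yields {(p2, 1, 17, Lyra, Xia, 23), (p2, 1, 17, Omega, Gus, 23), (p2, 1, 17, Vega, Dee, 23), (x3, 20, 1, Atlas, Fay, 15), (x3, 20, 1, Atlas, Sam, 15)}.
Projecting to region, cname: {(p2, Dee), (p2, Gus), (p2, Xia), (x3, Fay), (x3, Sam)}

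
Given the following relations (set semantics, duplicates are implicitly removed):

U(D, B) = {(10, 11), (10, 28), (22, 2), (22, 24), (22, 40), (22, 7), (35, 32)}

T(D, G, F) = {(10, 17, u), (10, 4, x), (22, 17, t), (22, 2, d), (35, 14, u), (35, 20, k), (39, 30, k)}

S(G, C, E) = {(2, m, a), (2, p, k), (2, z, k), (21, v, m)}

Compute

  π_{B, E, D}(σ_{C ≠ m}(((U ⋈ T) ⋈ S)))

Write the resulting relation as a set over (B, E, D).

Natural join on D: {(10, 11, 17, u), (10, 11, 4, x), (10, 28, 17, u), (10, 28, 4, x), (22, 2, 17, t), (22, 2, 2, d), (22, 24, 17, t), (22, 24, 2, d), (22, 40, 17, t), (22, 40, 2, d), (22, 7, 17, t), (22, 7, 2, d), (35, 32, 14, u), (35, 32, 20, k)}
Natural join on G: {(22, 2, 2, d, m, a), (22, 2, 2, d, p, k), (22, 2, 2, d, z, k), (22, 24, 2, d, m, a), (22, 24, 2, d, p, k), (22, 24, 2, d, z, k), (22, 40, 2, d, m, a), (22, 40, 2, d, p, k), (22, 40, 2, d, z, k), (22, 7, 2, d, m, a), (22, 7, 2, d, p, k), (22, 7, 2, d, z, k)}
σ[C ≠ m]: keep tuples satisfying C ≠ m → {(22, 2, 2, d, p, k), (22, 2, 2, d, z, k), (22, 24, 2, d, p, k), (22, 24, 2, d, z, k), (22, 40, 2, d, p, k), (22, 40, 2, d, z, k), (22, 7, 2, d, p, k), (22, 7, 2, d, z, k)}
π[B, E, D]: project onto (B, E, D) (4 duplicate(s) eliminated) → {(2, k, 22), (24, k, 22), (40, k, 22), (7, k, 22)}

{(2, k, 22), (24, k, 22), (40, k, 22), (7, k, 22)}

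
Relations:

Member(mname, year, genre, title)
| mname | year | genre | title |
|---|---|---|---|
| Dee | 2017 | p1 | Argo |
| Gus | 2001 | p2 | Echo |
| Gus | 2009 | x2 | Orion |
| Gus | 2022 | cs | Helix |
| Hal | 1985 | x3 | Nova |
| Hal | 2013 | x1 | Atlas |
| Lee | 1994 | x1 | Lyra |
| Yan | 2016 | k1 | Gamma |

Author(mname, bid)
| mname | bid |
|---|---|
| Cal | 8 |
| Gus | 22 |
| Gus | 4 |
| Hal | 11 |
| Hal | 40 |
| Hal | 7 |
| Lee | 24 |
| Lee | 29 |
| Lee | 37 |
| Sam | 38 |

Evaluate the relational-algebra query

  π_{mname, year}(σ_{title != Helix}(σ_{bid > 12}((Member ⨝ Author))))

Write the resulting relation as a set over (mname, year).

Joining Member and Author on mname yields {(Gus, 2001, p2, Echo, 22), (Gus, 2001, p2, Echo, 4), (Gus, 2009, x2, Orion, 22), (Gus, 2009, x2, Orion, 4), (Gus, 2022, cs, Helix, 22), (Gus, 2022, cs, Helix, 4), (Hal, 1985, x3, Nova, 11), (Hal, 1985, x3, Nova, 40), (Hal, 1985, x3, Nova, 7), (Hal, 2013, x1, Atlas, 11), (Hal, 2013, x1, Atlas, 40), (Hal, 2013, x1, Atlas, 7), (Lee, 1994, x1, Lyra, 24), (Lee, 1994, x1, Lyra, 29), (Lee, 1994, x1, Lyra, 37)}.
Filtering on bid > 12 leaves {(Gus, 2001, p2, Echo, 22), (Gus, 2009, x2, Orion, 22), (Gus, 2022, cs, Helix, 22), (Hal, 1985, x3, Nova, 40), (Hal, 2013, x1, Atlas, 40), (Lee, 1994, x1, Lyra, 24), (Lee, 1994, x1, Lyra, 29), (Lee, 1994, x1, Lyra, 37)}.
Filtering on title != Helix leaves {(Gus, 2001, p2, Echo, 22), (Gus, 2009, x2, Orion, 22), (Hal, 1985, x3, Nova, 40), (Hal, 2013, x1, Atlas, 40), (Lee, 1994, x1, Lyra, 24), (Lee, 1994, x1, Lyra, 29), (Lee, 1994, x1, Lyra, 37)}.
Projecting to mname, year (2 duplicate(s) eliminated): {(Gus, 2001), (Gus, 2009), (Hal, 1985), (Hal, 2013), (Lee, 1994)}

{(Gus, 2001), (Gus, 2009), (Hal, 1985), (Hal, 2013), (Lee, 1994)}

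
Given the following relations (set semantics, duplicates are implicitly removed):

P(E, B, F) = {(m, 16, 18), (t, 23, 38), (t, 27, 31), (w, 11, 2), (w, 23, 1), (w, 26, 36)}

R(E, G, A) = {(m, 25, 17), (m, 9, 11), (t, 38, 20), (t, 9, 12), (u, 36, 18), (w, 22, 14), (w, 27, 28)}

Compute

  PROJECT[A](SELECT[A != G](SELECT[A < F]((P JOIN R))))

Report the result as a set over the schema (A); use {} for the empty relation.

Natural join on E: {(m, 16, 18, 25, 17), (m, 16, 18, 9, 11), (t, 23, 38, 38, 20), (t, 23, 38, 9, 12), (t, 27, 31, 38, 20), (t, 27, 31, 9, 12), (w, 11, 2, 22, 14), (w, 11, 2, 27, 28), (w, 23, 1, 22, 14), (w, 23, 1, 27, 28), (w, 26, 36, 22, 14), (w, 26, 36, 27, 28)}
Apply σ_{A < F}; surviving tuples: {(m, 16, 18, 25, 17), (m, 16, 18, 9, 11), (t, 23, 38, 38, 20), (t, 23, 38, 9, 12), (t, 27, 31, 38, 20), (t, 27, 31, 9, 12), (w, 26, 36, 22, 14), (w, 26, 36, 27, 28)}
Apply σ_{A != G}; surviving tuples: {(m, 16, 18, 25, 17), (m, 16, 18, 9, 11), (t, 23, 38, 38, 20), (t, 23, 38, 9, 12), (t, 27, 31, 38, 20), (t, 27, 31, 9, 12), (w, 26, 36, 22, 14), (w, 26, 36, 27, 28)}
Keep only column(s) A (2 duplicate(s) eliminated): {11, 12, 14, 17, 20, 28}

{11, 12, 14, 17, 20, 28}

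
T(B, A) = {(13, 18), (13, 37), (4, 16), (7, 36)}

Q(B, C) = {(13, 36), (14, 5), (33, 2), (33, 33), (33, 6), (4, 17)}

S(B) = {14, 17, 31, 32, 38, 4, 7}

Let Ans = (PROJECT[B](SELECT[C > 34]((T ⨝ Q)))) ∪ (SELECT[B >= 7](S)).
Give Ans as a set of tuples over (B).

{13, 14, 17, 31, 32, 38, 7}

Natural join on B: {(13, 18, 36), (13, 37, 36), (4, 16, 17)}
Filtering on C > 34 leaves {(13, 18, 36), (13, 37, 36)}.
π_{B} gives {13} (1 duplicate(s) eliminated).
Filtering on B >= 7 leaves {14, 17, 31, 32, 38, 7}.
Union: {13} with {14, 17, 31, 32, 38, 7} → {13, 14, 17, 31, 32, 38, 7}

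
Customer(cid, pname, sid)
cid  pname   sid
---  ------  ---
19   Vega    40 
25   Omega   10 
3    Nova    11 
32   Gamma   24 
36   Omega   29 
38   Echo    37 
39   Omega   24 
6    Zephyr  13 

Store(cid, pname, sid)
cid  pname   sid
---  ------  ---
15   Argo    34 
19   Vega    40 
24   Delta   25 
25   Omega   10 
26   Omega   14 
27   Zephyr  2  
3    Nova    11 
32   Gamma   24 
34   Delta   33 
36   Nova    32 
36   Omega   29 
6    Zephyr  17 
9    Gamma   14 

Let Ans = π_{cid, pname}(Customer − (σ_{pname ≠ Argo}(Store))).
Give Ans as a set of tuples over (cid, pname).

{(38, Echo), (39, Omega), (6, Zephyr)}

Filtering on pname ≠ Argo leaves {(19, Vega, 40), (24, Delta, 25), (25, Omega, 10), (26, Omega, 14), (27, Zephyr, 2), (3, Nova, 11), (32, Gamma, 24), (34, Delta, 33), (36, Nova, 32), (36, Omega, 29), (6, Zephyr, 17), (9, Gamma, 14)}.
Difference: {(19, Vega, 40), (25, Omega, 10), (3, Nova, 11), (32, Gamma, 24), (36, Omega, 29), (38, Echo, 37), (39, Omega, 24), (6, Zephyr, 13)} with {(19, Vega, 40), (24, Delta, 25), (25, Omega, 10), (26, Omega, 14), (27, Zephyr, 2), (3, Nova, 11), (32, Gamma, 24), (34, Delta, 33), (36, Nova, 32), (36, Omega, 29), (6, Zephyr, 17), (9, Gamma, 14)} → {(38, Echo, 37), (39, Omega, 24), (6, Zephyr, 13)}
Keep only column(s) cid, pname: {(38, Echo), (39, Omega), (6, Zephyr)}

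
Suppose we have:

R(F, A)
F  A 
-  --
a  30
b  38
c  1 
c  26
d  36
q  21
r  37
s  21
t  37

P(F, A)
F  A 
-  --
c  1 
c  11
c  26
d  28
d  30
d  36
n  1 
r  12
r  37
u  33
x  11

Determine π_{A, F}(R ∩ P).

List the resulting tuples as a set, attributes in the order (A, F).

{(1, c), (26, c), (36, d), (37, r)}

Taking the intersection: {(c, 1), (c, 26), (d, 36), (r, 37)}
Keep only column(s) A, F: {(1, c), (26, c), (36, d), (37, r)}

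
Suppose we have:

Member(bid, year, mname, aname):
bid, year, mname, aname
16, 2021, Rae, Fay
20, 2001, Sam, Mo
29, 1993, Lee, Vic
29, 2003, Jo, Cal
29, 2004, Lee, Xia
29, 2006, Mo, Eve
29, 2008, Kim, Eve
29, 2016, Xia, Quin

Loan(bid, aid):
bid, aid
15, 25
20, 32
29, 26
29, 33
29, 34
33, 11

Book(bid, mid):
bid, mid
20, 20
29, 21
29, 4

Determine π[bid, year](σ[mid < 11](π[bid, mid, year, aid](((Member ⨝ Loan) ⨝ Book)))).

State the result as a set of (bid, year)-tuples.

{(29, 1993), (29, 2003), (29, 2004), (29, 2006), (29, 2008), (29, 2016)}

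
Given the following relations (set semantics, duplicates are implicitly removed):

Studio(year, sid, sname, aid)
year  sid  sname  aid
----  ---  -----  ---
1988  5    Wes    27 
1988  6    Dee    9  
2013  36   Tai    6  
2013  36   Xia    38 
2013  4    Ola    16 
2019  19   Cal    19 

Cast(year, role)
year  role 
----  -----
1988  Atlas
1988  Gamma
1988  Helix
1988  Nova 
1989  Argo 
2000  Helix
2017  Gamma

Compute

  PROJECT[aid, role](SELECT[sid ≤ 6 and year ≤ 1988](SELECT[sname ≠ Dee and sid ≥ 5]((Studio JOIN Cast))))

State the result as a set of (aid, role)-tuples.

{(27, Atlas), (27, Gamma), (27, Helix), (27, Nova)}

Joining Studio and Cast on year yields {(1988, 5, Wes, 27, Atlas), (1988, 5, Wes, 27, Gamma), (1988, 5, Wes, 27, Helix), (1988, 5, Wes, 27, Nova), (1988, 6, Dee, 9, Atlas), (1988, 6, Dee, 9, Gamma), (1988, 6, Dee, 9, Helix), (1988, 6, Dee, 9, Nova)}.
Selection sname ≠ Dee and sid ≥ 5: {(1988, 5, Wes, 27, Atlas), (1988, 5, Wes, 27, Gamma), (1988, 5, Wes, 27, Helix), (1988, 5, Wes, 27, Nova)}
Selection sid ≤ 6 and year ≤ 1988: {(1988, 5, Wes, 27, Atlas), (1988, 5, Wes, 27, Gamma), (1988, 5, Wes, 27, Helix), (1988, 5, Wes, 27, Nova)}
Projecting to aid, role: {(27, Atlas), (27, Gamma), (27, Helix), (27, Nova)}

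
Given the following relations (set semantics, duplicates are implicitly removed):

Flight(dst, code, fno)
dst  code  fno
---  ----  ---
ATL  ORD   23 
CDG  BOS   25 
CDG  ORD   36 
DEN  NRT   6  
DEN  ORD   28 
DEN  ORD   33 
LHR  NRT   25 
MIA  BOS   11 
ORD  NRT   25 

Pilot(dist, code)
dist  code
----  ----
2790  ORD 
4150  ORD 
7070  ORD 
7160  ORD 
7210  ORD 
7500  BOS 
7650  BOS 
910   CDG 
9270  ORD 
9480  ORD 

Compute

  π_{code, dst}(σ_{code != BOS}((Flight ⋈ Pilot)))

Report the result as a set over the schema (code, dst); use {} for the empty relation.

Flight ⋈ Pilot (natural join on code): {(ATL, ORD, 23, 2790), (ATL, ORD, 23, 4150), (ATL, ORD, 23, 7070), (ATL, ORD, 23, 7160), (ATL, ORD, 23, 7210), (ATL, ORD, 23, 9270), (ATL, ORD, 23, 9480), (CDG, BOS, 25, 7500), (CDG, BOS, 25, 7650), (CDG, ORD, 36, 2790), (CDG, ORD, 36, 4150), (CDG, ORD, 36, 7070), (CDG, ORD, 36, 7160), (CDG, ORD, 36, 7210), (CDG, ORD, 36, 9270), (CDG, ORD, 36, 9480), (DEN, ORD, 28, 2790), (DEN, ORD, 28, 4150), (DEN, ORD, 28, 7070), (DEN, ORD, 28, 7160), (DEN, ORD, 28, 7210), (DEN, ORD, 28, 9270), (DEN, ORD, 28, 9480), (DEN, ORD, 33, 2790), (DEN, ORD, 33, 4150), (DEN, ORD, 33, 7070), (DEN, ORD, 33, 7160), (DEN, ORD, 33, 7210), (DEN, ORD, 33, 9270), (DEN, ORD, 33, 9480), (MIA, BOS, 11, 7500), (MIA, BOS, 11, 7650)}
Filtering on code != BOS leaves {(ATL, ORD, 23, 2790), (ATL, ORD, 23, 4150), (ATL, ORD, 23, 7070), (ATL, ORD, 23, 7160), (ATL, ORD, 23, 7210), (ATL, ORD, 23, 9270), (ATL, ORD, 23, 9480), (CDG, ORD, 36, 2790), (CDG, ORD, 36, 4150), (CDG, ORD, 36, 7070), (CDG, ORD, 36, 7160), (CDG, ORD, 36, 7210), (CDG, ORD, 36, 9270), (CDG, ORD, 36, 9480), (DEN, ORD, 28, 2790), (DEN, ORD, 28, 4150), (DEN, ORD, 28, 7070), (DEN, ORD, 28, 7160), (DEN, ORD, 28, 7210), (DEN, ORD, 28, 9270), (DEN, ORD, 28, 9480), (DEN, ORD, 33, 2790), (DEN, ORD, 33, 4150), (DEN, ORD, 33, 7070), (DEN, ORD, 33, 7160), (DEN, ORD, 33, 7210), (DEN, ORD, 33, 9270), (DEN, ORD, 33, 9480)}.
π[code, dst]: project onto (code, dst) (25 duplicate(s) eliminated) → {(ORD, ATL), (ORD, CDG), (ORD, DEN)}

{(ORD, ATL), (ORD, CDG), (ORD, DEN)}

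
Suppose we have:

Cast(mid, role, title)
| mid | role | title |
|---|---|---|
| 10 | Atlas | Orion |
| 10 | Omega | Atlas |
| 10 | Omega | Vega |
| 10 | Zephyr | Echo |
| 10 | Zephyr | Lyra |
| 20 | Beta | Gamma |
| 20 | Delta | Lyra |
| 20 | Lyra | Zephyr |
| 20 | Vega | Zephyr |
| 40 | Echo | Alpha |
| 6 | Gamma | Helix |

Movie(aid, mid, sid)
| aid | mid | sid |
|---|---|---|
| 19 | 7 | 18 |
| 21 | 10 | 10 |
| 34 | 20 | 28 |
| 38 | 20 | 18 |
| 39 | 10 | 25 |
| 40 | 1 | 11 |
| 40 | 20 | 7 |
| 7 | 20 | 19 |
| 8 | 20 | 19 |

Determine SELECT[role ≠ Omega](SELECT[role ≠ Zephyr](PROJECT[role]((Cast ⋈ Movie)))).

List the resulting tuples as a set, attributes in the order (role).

{Atlas, Beta, Delta, Lyra, Vega}

Joining Cast and Movie on mid yields {(10, Atlas, Orion, 21, 10), (10, Atlas, Orion, 39, 25), (10, Omega, Atlas, 21, 10), (10, Omega, Atlas, 39, 25), (10, Omega, Vega, 21, 10), (10, Omega, Vega, 39, 25), (10, Zephyr, Echo, 21, 10), (10, Zephyr, Echo, 39, 25), (10, Zephyr, Lyra, 21, 10), (10, Zephyr, Lyra, 39, 25), (20, Beta, Gamma, 34, 28), (20, Beta, Gamma, 38, 18), (20, Beta, Gamma, 40, 7), (20, Beta, Gamma, 7, 19), (20, Beta, Gamma, 8, 19), (20, Delta, Lyra, 34, 28), (20, Delta, Lyra, 38, 18), (20, Delta, Lyra, 40, 7), (20, Delta, Lyra, 7, 19), (20, Delta, Lyra, 8, 19), (20, Lyra, Zephyr, 34, 28), (20, Lyra, Zephyr, 38, 18), (20, Lyra, Zephyr, 40, 7), (20, Lyra, Zephyr, 7, 19), (20, Lyra, Zephyr, 8, 19), (20, Vega, Zephyr, 34, 28), (20, Vega, Zephyr, 38, 18), (20, Vega, Zephyr, 40, 7), (20, Vega, Zephyr, 7, 19), (20, Vega, Zephyr, 8, 19)}.
π[role]: project onto (role) (23 duplicate(s) eliminated) → {Atlas, Beta, Delta, Lyra, Omega, Vega, Zephyr}
Apply σ_{role ≠ Zephyr}; surviving tuples: {Atlas, Beta, Delta, Lyra, Omega, Vega}
Apply σ_{role ≠ Omega}; surviving tuples: {Atlas, Beta, Delta, Lyra, Vega}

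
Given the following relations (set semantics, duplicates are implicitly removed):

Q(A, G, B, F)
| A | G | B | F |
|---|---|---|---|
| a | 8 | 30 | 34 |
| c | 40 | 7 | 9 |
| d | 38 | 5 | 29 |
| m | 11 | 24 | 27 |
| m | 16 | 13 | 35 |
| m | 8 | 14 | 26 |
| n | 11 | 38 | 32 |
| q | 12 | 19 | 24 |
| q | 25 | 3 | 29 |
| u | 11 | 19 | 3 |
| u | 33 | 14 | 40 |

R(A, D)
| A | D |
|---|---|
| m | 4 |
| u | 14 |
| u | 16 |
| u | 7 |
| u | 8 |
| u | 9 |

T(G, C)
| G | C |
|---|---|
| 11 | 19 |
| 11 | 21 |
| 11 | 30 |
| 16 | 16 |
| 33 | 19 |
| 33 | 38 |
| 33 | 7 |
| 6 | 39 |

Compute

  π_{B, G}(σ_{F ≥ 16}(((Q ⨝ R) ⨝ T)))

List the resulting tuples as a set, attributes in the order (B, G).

{(13, 16), (14, 33), (24, 11)}

Natural join on A: {(m, 11, 24, 27, 4), (m, 16, 13, 35, 4), (m, 8, 14, 26, 4), (u, 11, 19, 3, 14), (u, 11, 19, 3, 16), (u, 11, 19, 3, 7), (u, 11, 19, 3, 8), (u, 11, 19, 3, 9), (u, 33, 14, 40, 14), (u, 33, 14, 40, 16), (u, 33, 14, 40, 7), (u, 33, 14, 40, 8), (u, 33, 14, 40, 9)}
Natural join on G: {(m, 11, 24, 27, 4, 19), (m, 11, 24, 27, 4, 21), (m, 11, 24, 27, 4, 30), (m, 16, 13, 35, 4, 16), (u, 11, 19, 3, 14, 19), (u, 11, 19, 3, 14, 21), (u, 11, 19, 3, 14, 30), (u, 11, 19, 3, 16, 19), (u, 11, 19, 3, 16, 21), (u, 11, 19, 3, 16, 30), (u, 11, 19, 3, 7, 19), (u, 11, 19, 3, 7, 21), (u, 11, 19, 3, 7, 30), (u, 11, 19, 3, 8, 19), (u, 11, 19, 3, 8, 21), (u, 11, 19, 3, 8, 30), (u, 11, 19, 3, 9, 19), (u, 11, 19, 3, 9, 21), (u, 11, 19, 3, 9, 30), (u, 33, 14, 40, 14, 19), (u, 33, 14, 40, 14, 38), (u, 33, 14, 40, 14, 7), (u, 33, 14, 40, 16, 19), (u, 33, 14, 40, 16, 38), (u, 33, 14, 40, 16, 7), (u, 33, 14, 40, 7, 19), (u, 33, 14, 40, 7, 38), (u, 33, 14, 40, 7, 7), (u, 33, 14, 40, 8, 19), (u, 33, 14, 40, 8, 38), (u, 33, 14, 40, 8, 7), (u, 33, 14, 40, 9, 19), (u, 33, 14, 40, 9, 38), (u, 33, 14, 40, 9, 7)}
Apply σ_{F ≥ 16}; surviving tuples: {(m, 11, 24, 27, 4, 19), (m, 11, 24, 27, 4, 21), (m, 11, 24, 27, 4, 30), (m, 16, 13, 35, 4, 16), (u, 33, 14, 40, 14, 19), (u, 33, 14, 40, 14, 38), (u, 33, 14, 40, 14, 7), (u, 33, 14, 40, 16, 19), (u, 33, 14, 40, 16, 38), (u, 33, 14, 40, 16, 7), (u, 33, 14, 40, 7, 19), (u, 33, 14, 40, 7, 38), (u, 33, 14, 40, 7, 7), (u, 33, 14, 40, 8, 19), (u, 33, 14, 40, 8, 38), (u, 33, 14, 40, 8, 7), (u, 33, 14, 40, 9, 19), (u, 33, 14, 40, 9, 38), (u, 33, 14, 40, 9, 7)}
Projecting to B, G (16 duplicate(s) eliminated): {(13, 16), (14, 33), (24, 11)}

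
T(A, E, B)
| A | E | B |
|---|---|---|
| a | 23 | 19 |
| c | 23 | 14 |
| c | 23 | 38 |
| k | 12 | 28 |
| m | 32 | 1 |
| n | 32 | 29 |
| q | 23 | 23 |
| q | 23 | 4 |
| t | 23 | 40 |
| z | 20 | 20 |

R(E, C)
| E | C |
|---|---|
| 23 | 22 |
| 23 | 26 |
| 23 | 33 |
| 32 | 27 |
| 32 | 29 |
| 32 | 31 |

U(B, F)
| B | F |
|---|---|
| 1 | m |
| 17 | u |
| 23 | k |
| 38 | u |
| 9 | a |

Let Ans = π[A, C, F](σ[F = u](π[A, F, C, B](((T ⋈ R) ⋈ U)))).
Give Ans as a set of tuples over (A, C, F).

{(c, 22, u), (c, 26, u), (c, 33, u)}

Joining T and R on E yields {(a, 23, 19, 22), (a, 23, 19, 26), (a, 23, 19, 33), (c, 23, 14, 22), (c, 23, 14, 26), (c, 23, 14, 33), (c, 23, 38, 22), (c, 23, 38, 26), (c, 23, 38, 33), (m, 32, 1, 27), (m, 32, 1, 29), (m, 32, 1, 31), (n, 32, 29, 27), (n, 32, 29, 29), (n, 32, 29, 31), (q, 23, 23, 22), (q, 23, 23, 26), (q, 23, 23, 33), (q, 23, 4, 22), (q, 23, 4, 26), (q, 23, 4, 33), (t, 23, 40, 22), (t, 23, 40, 26), (t, 23, 40, 33)}.
Joining (T ⋈ R) and U on B yields {(c, 23, 38, 22, u), (c, 23, 38, 26, u), (c, 23, 38, 33, u), (m, 32, 1, 27, m), (m, 32, 1, 29, m), (m, 32, 1, 31, m), (q, 23, 23, 22, k), (q, 23, 23, 26, k), (q, 23, 23, 33, k)}.
π[A, F, C, B]: project onto (A, F, C, B) → {(c, u, 22, 38), (c, u, 26, 38), (c, u, 33, 38), (m, m, 27, 1), (m, m, 29, 1), (m, m, 31, 1), (q, k, 22, 23), (q, k, 26, 23), (q, k, 33, 23)}
Filtering on F = u leaves {(c, u, 22, 38), (c, u, 26, 38), (c, u, 33, 38)}.
π[A, C, F]: project onto (A, C, F) → {(c, 22, u), (c, 26, u), (c, 33, u)}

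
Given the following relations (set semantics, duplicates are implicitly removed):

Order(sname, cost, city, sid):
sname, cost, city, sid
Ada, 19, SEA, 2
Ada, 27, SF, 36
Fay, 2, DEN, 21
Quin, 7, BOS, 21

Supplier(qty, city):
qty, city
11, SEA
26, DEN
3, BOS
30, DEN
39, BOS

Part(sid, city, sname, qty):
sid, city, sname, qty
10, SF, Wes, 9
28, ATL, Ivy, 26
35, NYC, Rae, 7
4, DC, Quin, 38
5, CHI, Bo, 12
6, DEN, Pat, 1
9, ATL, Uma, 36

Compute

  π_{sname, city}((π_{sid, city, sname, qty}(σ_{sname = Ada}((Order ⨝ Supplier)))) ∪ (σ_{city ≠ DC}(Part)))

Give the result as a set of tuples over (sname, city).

{(Ada, SEA), (Bo, CHI), (Ivy, ATL), (Pat, DEN), (Rae, NYC), (Uma, ATL), (Wes, SF)}

Order ⋈ Supplier (natural join on city): {(Ada, 19, SEA, 2, 11), (Fay, 2, DEN, 21, 26), (Fay, 2, DEN, 21, 30), (Quin, 7, BOS, 21, 3), (Quin, 7, BOS, 21, 39)}
σ[sname = Ada]: keep tuples satisfying sname = Ada → {(Ada, 19, SEA, 2, 11)}
π_{sid, city, sname, qty} gives {(2, SEA, Ada, 11)}.
σ[city ≠ DC]: keep tuples satisfying city ≠ DC → {(10, SF, Wes, 9), (28, ATL, Ivy, 26), (35, NYC, Rae, 7), (5, CHI, Bo, 12), (6, DEN, Pat, 1), (9, ATL, Uma, 36)}
Union: {(2, SEA, Ada, 11)} with {(10, SF, Wes, 9), (28, ATL, Ivy, 26), (35, NYC, Rae, 7), (5, CHI, Bo, 12), (6, DEN, Pat, 1), (9, ATL, Uma, 36)} → {(10, SF, Wes, 9), (2, SEA, Ada, 11), (28, ATL, Ivy, 26), (35, NYC, Rae, 7), (5, CHI, Bo, 12), (6, DEN, Pat, 1), (9, ATL, Uma, 36)}
π_{sname, city} gives {(Ada, SEA), (Bo, CHI), (Ivy, ATL), (Pat, DEN), (Rae, NYC), (Uma, ATL), (Wes, SF)}.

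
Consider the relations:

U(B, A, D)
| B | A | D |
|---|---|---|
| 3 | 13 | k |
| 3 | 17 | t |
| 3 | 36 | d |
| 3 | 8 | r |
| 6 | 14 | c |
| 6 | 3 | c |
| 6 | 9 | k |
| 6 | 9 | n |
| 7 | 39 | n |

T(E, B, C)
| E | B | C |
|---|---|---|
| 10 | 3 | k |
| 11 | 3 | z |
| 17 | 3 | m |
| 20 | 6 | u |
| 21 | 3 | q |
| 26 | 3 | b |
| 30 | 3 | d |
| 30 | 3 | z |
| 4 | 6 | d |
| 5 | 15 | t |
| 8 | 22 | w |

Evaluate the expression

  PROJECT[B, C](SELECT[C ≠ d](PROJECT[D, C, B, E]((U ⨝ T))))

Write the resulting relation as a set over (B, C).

Natural join on B: {(3, 13, k, 10, k), (3, 13, k, 11, z), (3, 13, k, 17, m), (3, 13, k, 21, q), (3, 13, k, 26, b), (3, 13, k, 30, d), (3, 13, k, 30, z), (3, 17, t, 10, k), (3, 17, t, 11, z), (3, 17, t, 17, m), (3, 17, t, 21, q), (3, 17, t, 26, b), (3, 17, t, 30, d), (3, 17, t, 30, z), (3, 36, d, 10, k), (3, 36, d, 11, z), (3, 36, d, 17, m), (3, 36, d, 21, q), (3, 36, d, 26, b), (3, 36, d, 30, d), (3, 36, d, 30, z), (3, 8, r, 10, k), (3, 8, r, 11, z), (3, 8, r, 17, m), (3, 8, r, 21, q), (3, 8, r, 26, b), (3, 8, r, 30, d), (3, 8, r, 30, z), (6, 14, c, 20, u), (6, 14, c, 4, d), (6, 3, c, 20, u), (6, 3, c, 4, d), (6, 9, k, 20, u), (6, 9, k, 4, d), (6, 9, n, 20, u), (6, 9, n, 4, d)}
Keep only column(s) D, C, B, E (2 duplicate(s) eliminated): {(c, d, 6, 4), (c, u, 6, 20), (d, b, 3, 26), (d, d, 3, 30), (d, k, 3, 10), (d, m, 3, 17), (d, q, 3, 21), (d, z, 3, 11), (d, z, 3, 30), (k, b, 3, 26), (k, d, 3, 30), (k, d, 6, 4), (k, k, 3, 10), (k, m, 3, 17), (k, q, 3, 21), (k, u, 6, 20), (k, z, 3, 11), (k, z, 3, 30), (n, d, 6, 4), (n, u, 6, 20), (r, b, 3, 26), (r, d, 3, 30), (r, k, 3, 10), (r, m, 3, 17), (r, q, 3, 21), (r, z, 3, 11), (r, z, 3, 30), (t, b, 3, 26), (t, d, 3, 30), (t, k, 3, 10), (t, m, 3, 17), (t, q, 3, 21), (t, z, 3, 11), (t, z, 3, 30)}
Selection C ≠ d: {(c, u, 6, 20), (d, b, 3, 26), (d, k, 3, 10), (d, m, 3, 17), (d, q, 3, 21), (d, z, 3, 11), (d, z, 3, 30), (k, b, 3, 26), (k, k, 3, 10), (k, m, 3, 17), (k, q, 3, 21), (k, u, 6, 20), (k, z, 3, 11), (k, z, 3, 30), (n, u, 6, 20), (r, b, 3, 26), (r, k, 3, 10), (r, m, 3, 17), (r, q, 3, 21), (r, z, 3, 11), (r, z, 3, 30), (t, b, 3, 26), (t, k, 3, 10), (t, m, 3, 17), (t, q, 3, 21), (t, z, 3, 11), (t, z, 3, 30)}
Keep only column(s) B, C (21 duplicate(s) eliminated): {(3, b), (3, k), (3, m), (3, q), (3, z), (6, u)}

{(3, b), (3, k), (3, m), (3, q), (3, z), (6, u)}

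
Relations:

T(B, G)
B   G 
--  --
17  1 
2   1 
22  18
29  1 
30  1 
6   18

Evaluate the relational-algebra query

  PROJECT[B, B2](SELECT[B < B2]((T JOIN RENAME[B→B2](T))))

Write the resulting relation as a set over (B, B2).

ρ[B→B2]: schema becomes (B2, G); tuples unchanged.
Natural join on G: {(17, 1, 17), (17, 1, 2), (17, 1, 29), (17, 1, 30), (2, 1, 17), (2, 1, 2), (2, 1, 29), (2, 1, 30), (22, 18, 22), (22, 18, 6), (29, 1, 17), (29, 1, 2), (29, 1, 29), (29, 1, 30), (30, 1, 17), (30, 1, 2), (30, 1, 29), (30, 1, 30), (6, 18, 22), (6, 18, 6)}
Apply σ_{B < B2}; surviving tuples: {(17, 1, 29), (17, 1, 30), (2, 1, 17), (2, 1, 29), (2, 1, 30), (29, 1, 30), (6, 18, 22)}
Projecting to B, B2: {(17, 29), (17, 30), (2, 17), (2, 29), (2, 30), (29, 30), (6, 22)}

{(17, 29), (17, 30), (2, 17), (2, 29), (2, 30), (29, 30), (6, 22)}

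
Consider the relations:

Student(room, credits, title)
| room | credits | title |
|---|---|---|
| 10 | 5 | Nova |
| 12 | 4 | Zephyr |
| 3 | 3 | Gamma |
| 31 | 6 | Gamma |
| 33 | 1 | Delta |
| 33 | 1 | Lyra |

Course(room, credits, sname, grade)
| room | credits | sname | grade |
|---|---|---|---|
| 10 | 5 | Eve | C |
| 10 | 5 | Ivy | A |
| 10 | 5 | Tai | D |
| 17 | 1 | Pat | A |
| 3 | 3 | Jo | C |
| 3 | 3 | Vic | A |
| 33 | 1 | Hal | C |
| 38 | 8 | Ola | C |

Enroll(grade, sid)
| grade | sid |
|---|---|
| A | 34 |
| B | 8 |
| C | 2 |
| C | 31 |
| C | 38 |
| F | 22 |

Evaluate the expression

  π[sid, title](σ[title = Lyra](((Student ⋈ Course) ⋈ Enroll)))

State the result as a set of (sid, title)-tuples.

{(2, Lyra), (31, Lyra), (38, Lyra)}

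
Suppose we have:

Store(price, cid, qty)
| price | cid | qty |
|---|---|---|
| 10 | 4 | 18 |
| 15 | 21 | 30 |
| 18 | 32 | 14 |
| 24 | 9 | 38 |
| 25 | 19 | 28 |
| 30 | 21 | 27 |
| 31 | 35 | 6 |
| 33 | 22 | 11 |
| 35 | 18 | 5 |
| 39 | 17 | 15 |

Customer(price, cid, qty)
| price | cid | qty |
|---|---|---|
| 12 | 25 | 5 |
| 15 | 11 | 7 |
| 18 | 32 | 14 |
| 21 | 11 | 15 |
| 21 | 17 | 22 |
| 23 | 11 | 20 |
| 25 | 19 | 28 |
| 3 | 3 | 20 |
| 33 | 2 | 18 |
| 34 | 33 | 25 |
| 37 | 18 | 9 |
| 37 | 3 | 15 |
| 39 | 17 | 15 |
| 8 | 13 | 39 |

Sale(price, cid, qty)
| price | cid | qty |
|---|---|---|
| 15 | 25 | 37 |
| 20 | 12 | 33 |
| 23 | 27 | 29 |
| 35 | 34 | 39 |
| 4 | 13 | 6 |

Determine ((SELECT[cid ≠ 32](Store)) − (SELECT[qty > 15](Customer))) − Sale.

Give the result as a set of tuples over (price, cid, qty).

{(10, 4, 18), (15, 21, 30), (24, 9, 38), (30, 21, 27), (31, 35, 6), (33, 22, 11), (35, 18, 5), (39, 17, 15)}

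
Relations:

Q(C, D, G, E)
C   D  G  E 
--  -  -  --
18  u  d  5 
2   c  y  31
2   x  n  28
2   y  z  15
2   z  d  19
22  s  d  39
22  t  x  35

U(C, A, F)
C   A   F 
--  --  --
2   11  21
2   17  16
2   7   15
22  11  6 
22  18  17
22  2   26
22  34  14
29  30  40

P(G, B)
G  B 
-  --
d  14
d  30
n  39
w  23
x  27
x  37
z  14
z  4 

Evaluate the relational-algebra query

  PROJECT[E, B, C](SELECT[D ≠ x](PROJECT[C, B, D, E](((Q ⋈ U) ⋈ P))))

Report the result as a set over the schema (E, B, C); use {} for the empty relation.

Q ⋈ U (natural join on C): {(2, c, y, 31, 11, 21), (2, c, y, 31, 17, 16), (2, c, y, 31, 7, 15), (2, x, n, 28, 11, 21), (2, x, n, 28, 17, 16), (2, x, n, 28, 7, 15), (2, y, z, 15, 11, 21), (2, y, z, 15, 17, 16), (2, y, z, 15, 7, 15), (2, z, d, 19, 11, 21), (2, z, d, 19, 17, 16), (2, z, d, 19, 7, 15), (22, s, d, 39, 11, 6), (22, s, d, 39, 18, 17), (22, s, d, 39, 2, 26), (22, s, d, 39, 34, 14), (22, t, x, 35, 11, 6), (22, t, x, 35, 18, 17), (22, t, x, 35, 2, 26), (22, t, x, 35, 34, 14)}
(Q ⋈ U) ⋈ P (natural join on G): {(2, x, n, 28, 11, 21, 39), (2, x, n, 28, 17, 16, 39), (2, x, n, 28, 7, 15, 39), (2, y, z, 15, 11, 21, 14), (2, y, z, 15, 11, 21, 4), (2, y, z, 15, 17, 16, 14), (2, y, z, 15, 17, 16, 4), (2, y, z, 15, 7, 15, 14), (2, y, z, 15, 7, 15, 4), (2, z, d, 19, 11, 21, 14), (2, z, d, 19, 11, 21, 30), (2, z, d, 19, 17, 16, 14), (2, z, d, 19, 17, 16, 30), (2, z, d, 19, 7, 15, 14), (2, z, d, 19, 7, 15, 30), (22, s, d, 39, 11, 6, 14), (22, s, d, 39, 11, 6, 30), (22, s, d, 39, 18, 17, 14), (22, s, d, 39, 18, 17, 30), (22, s, d, 39, 2, 26, 14), (22, s, d, 39, 2, 26, 30), (22, s, d, 39, 34, 14, 14), (22, s, d, 39, 34, 14, 30), (22, t, x, 35, 11, 6, 27), (22, t, x, 35, 11, 6, 37), (22, t, x, 35, 18, 17, 27), (22, t, x, 35, 18, 17, 37), (22, t, x, 35, 2, 26, 27), (22, t, x, 35, 2, 26, 37), (22, t, x, 35, 34, 14, 27), (22, t, x, 35, 34, 14, 37)}
π_{C, B, D, E} gives {(2, 14, y, 15), (2, 14, z, 19), (2, 30, z, 19), (2, 39, x, 28), (2, 4, y, 15), (22, 14, s, 39), (22, 27, t, 35), (22, 30, s, 39), (22, 37, t, 35)} (22 duplicate(s) eliminated).
Filtering on D ≠ x leaves {(2, 14, y, 15), (2, 14, z, 19), (2, 30, z, 19), (2, 4, y, 15), (22, 14, s, 39), (22, 27, t, 35), (22, 30, s, 39), (22, 37, t, 35)}.
π_{E, B, C} gives {(15, 14, 2), (15, 4, 2), (19, 14, 2), (19, 30, 2), (35, 27, 22), (35, 37, 22), (39, 14, 22), (39, 30, 22)}.

{(15, 14, 2), (15, 4, 2), (19, 14, 2), (19, 30, 2), (35, 27, 22), (35, 37, 22), (39, 14, 22), (39, 30, 22)}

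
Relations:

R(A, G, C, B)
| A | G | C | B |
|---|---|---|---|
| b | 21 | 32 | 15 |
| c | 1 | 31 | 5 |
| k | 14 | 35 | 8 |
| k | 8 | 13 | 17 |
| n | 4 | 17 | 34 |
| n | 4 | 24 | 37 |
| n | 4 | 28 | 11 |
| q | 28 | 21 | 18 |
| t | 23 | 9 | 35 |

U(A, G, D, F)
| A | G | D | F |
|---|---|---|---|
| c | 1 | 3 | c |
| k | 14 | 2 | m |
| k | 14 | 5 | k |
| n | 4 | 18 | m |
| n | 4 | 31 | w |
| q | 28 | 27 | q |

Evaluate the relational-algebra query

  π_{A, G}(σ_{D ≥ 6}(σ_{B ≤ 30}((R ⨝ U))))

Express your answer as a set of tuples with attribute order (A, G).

{(n, 4), (q, 28)}

R ⋈ U (natural join on A, G): {(c, 1, 31, 5, 3, c), (k, 14, 35, 8, 2, m), (k, 14, 35, 8, 5, k), (n, 4, 17, 34, 18, m), (n, 4, 17, 34, 31, w), (n, 4, 24, 37, 18, m), (n, 4, 24, 37, 31, w), (n, 4, 28, 11, 18, m), (n, 4, 28, 11, 31, w), (q, 28, 21, 18, 27, q)}
Selection B ≤ 30: {(c, 1, 31, 5, 3, c), (k, 14, 35, 8, 2, m), (k, 14, 35, 8, 5, k), (n, 4, 28, 11, 18, m), (n, 4, 28, 11, 31, w), (q, 28, 21, 18, 27, q)}
Selection D ≥ 6: {(n, 4, 28, 11, 18, m), (n, 4, 28, 11, 31, w), (q, 28, 21, 18, 27, q)}
Keep only column(s) A, G (1 duplicate(s) eliminated): {(n, 4), (q, 28)}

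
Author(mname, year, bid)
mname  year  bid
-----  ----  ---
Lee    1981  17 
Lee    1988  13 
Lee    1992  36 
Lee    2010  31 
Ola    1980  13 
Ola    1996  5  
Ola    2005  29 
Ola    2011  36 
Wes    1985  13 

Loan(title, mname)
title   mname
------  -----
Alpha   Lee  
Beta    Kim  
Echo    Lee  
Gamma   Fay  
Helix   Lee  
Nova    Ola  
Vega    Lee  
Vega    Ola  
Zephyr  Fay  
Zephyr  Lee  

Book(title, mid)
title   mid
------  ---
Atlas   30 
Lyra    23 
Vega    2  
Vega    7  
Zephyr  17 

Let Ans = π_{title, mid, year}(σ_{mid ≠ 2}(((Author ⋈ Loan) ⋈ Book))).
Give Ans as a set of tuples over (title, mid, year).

{(Vega, 7, 1980), (Vega, 7, 1981), (Vega, 7, 1988), (Vega, 7, 1992), (Vega, 7, 1996), (Vega, 7, 2005), (Vega, 7, 2010), (Vega, 7, 2011), (Zephyr, 17, 1981), (Zephyr, 17, 1988), (Zephyr, 17, 1992), (Zephyr, 17, 2010)}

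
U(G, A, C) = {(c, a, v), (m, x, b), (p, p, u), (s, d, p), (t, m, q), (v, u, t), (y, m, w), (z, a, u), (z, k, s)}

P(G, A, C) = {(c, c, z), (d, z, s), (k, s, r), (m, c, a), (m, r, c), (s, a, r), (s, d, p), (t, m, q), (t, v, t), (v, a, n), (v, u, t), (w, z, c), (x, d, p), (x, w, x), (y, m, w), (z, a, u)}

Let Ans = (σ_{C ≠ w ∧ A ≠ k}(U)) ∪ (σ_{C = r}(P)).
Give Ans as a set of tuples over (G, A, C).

{(c, a, v), (k, s, r), (m, x, b), (p, p, u), (s, a, r), (s, d, p), (t, m, q), (v, u, t), (z, a, u)}

σ[C ≠ w ∧ A ≠ k]: keep tuples satisfying C ≠ w ∧ A ≠ k → {(c, a, v), (m, x, b), (p, p, u), (s, d, p), (t, m, q), (v, u, t), (z, a, u)}
σ[C = r]: keep tuples satisfying C = r → {(k, s, r), (s, a, r)}
Set union of the two operands is {(c, a, v), (k, s, r), (m, x, b), (p, p, u), (s, a, r), (s, d, p), (t, m, q), (v, u, t), (z, a, u)}.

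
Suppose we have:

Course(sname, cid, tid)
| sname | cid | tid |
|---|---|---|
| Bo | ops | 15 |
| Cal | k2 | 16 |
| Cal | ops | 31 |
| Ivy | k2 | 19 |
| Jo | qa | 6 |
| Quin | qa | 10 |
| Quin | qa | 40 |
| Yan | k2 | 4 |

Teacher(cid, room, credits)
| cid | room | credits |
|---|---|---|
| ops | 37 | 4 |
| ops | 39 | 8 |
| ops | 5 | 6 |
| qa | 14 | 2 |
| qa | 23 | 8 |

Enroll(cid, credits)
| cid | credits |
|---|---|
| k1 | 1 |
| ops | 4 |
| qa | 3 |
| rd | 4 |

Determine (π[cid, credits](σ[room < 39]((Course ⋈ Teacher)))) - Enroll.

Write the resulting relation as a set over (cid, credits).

{(ops, 6), (qa, 2), (qa, 8)}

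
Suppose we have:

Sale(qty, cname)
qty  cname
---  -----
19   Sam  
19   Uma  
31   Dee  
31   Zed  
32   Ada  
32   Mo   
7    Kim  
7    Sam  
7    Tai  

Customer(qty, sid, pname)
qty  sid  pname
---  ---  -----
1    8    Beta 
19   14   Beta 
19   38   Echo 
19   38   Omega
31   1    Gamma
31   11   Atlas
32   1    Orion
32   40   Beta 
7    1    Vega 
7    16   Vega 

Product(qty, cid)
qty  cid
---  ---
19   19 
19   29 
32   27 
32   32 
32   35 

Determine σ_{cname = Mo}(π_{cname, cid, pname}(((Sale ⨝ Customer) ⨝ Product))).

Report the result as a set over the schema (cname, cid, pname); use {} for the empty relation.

Sale ⋈ Customer (natural join on qty): {(19, Sam, 14, Beta), (19, Sam, 38, Echo), (19, Sam, 38, Omega), (19, Uma, 14, Beta), (19, Uma, 38, Echo), (19, Uma, 38, Omega), (31, Dee, 1, Gamma), (31, Dee, 11, Atlas), (31, Zed, 1, Gamma), (31, Zed, 11, Atlas), (32, Ada, 1, Orion), (32, Ada, 40, Beta), (32, Mo, 1, Orion), (32, Mo, 40, Beta), (7, Kim, 1, Vega), (7, Kim, 16, Vega), (7, Sam, 1, Vega), (7, Sam, 16, Vega), (7, Tai, 1, Vega), (7, Tai, 16, Vega)}
(Sale ⨝ Customer) ⋈ Product (natural join on qty): {(19, Sam, 14, Beta, 19), (19, Sam, 14, Beta, 29), (19, Sam, 38, Echo, 19), (19, Sam, 38, Echo, 29), (19, Sam, 38, Omega, 19), (19, Sam, 38, Omega, 29), (19, Uma, 14, Beta, 19), (19, Uma, 14, Beta, 29), (19, Uma, 38, Echo, 19), (19, Uma, 38, Echo, 29), (19, Uma, 38, Omega, 19), (19, Uma, 38, Omega, 29), (32, Ada, 1, Orion, 27), (32, Ada, 1, Orion, 32), (32, Ada, 1, Orion, 35), (32, Ada, 40, Beta, 27), (32, Ada, 40, Beta, 32), (32, Ada, 40, Beta, 35), (32, Mo, 1, Orion, 27), (32, Mo, 1, Orion, 32), (32, Mo, 1, Orion, 35), (32, Mo, 40, Beta, 27), (32, Mo, 40, Beta, 32), (32, Mo, 40, Beta, 35)}
π[cname, cid, pname]: project onto (cname, cid, pname) → {(Ada, 27, Beta), (Ada, 27, Orion), (Ada, 32, Beta), (Ada, 32, Orion), (Ada, 35, Beta), (Ada, 35, Orion), (Mo, 27, Beta), (Mo, 27, Orion), (Mo, 32, Beta), (Mo, 32, Orion), (Mo, 35, Beta), (Mo, 35, Orion), (Sam, 19, Beta), (Sam, 19, Echo), (Sam, 19, Omega), (Sam, 29, Beta), (Sam, 29, Echo), (Sam, 29, Omega), (Uma, 19, Beta), (Uma, 19, Echo), (Uma, 19, Omega), (Uma, 29, Beta), (Uma, 29, Echo), (Uma, 29, Omega)}
Filtering on cname = Mo leaves {(Mo, 27, Beta), (Mo, 27, Orion), (Mo, 32, Beta), (Mo, 32, Orion), (Mo, 35, Beta), (Mo, 35, Orion)}.

{(Mo, 27, Beta), (Mo, 27, Orion), (Mo, 32, Beta), (Mo, 32, Orion), (Mo, 35, Beta), (Mo, 35, Orion)}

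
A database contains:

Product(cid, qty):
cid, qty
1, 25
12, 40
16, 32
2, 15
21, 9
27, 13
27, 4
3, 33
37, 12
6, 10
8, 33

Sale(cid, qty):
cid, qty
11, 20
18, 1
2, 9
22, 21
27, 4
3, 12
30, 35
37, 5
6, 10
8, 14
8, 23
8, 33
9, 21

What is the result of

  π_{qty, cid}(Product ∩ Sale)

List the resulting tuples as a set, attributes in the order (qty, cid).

Intersection: {(1, 25), (12, 40), (16, 32), (2, 15), (21, 9), (27, 13), (27, 4), (3, 33), (37, 12), (6, 10), (8, 33)} with {(11, 20), (18, 1), (2, 9), (22, 21), (27, 4), (3, 12), (30, 35), (37, 5), (6, 10), (8, 14), (8, 23), (8, 33), (9, 21)} → {(27, 4), (6, 10), (8, 33)}
Projecting to qty, cid: {(10, 6), (33, 8), (4, 27)}

{(10, 6), (33, 8), (4, 27)}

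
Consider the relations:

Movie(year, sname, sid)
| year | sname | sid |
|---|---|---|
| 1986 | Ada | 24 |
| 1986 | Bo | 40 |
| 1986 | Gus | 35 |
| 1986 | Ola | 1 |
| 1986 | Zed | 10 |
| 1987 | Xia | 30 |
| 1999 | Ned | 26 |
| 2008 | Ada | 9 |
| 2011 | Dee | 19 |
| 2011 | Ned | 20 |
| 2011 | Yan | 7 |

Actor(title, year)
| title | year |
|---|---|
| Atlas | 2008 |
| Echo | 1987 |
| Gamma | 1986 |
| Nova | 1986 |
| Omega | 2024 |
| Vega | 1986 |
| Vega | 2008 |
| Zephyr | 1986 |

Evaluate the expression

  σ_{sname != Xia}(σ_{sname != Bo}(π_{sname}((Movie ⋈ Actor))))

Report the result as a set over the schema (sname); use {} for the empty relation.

Movie ⋈ Actor (natural join on year): {(1986, Ada, 24, Gamma), (1986, Ada, 24, Nova), (1986, Ada, 24, Vega), (1986, Ada, 24, Zephyr), (1986, Bo, 40, Gamma), (1986, Bo, 40, Nova), (1986, Bo, 40, Vega), (1986, Bo, 40, Zephyr), (1986, Gus, 35, Gamma), (1986, Gus, 35, Nova), (1986, Gus, 35, Vega), (1986, Gus, 35, Zephyr), (1986, Ola, 1, Gamma), (1986, Ola, 1, Nova), (1986, Ola, 1, Vega), (1986, Ola, 1, Zephyr), (1986, Zed, 10, Gamma), (1986, Zed, 10, Nova), (1986, Zed, 10, Vega), (1986, Zed, 10, Zephyr), (1987, Xia, 30, Echo), (2008, Ada, 9, Atlas), (2008, Ada, 9, Vega)}
Keep only column(s) sname (17 duplicate(s) eliminated): {Ada, Bo, Gus, Ola, Xia, Zed}
Filtering on sname != Bo leaves {Ada, Gus, Ola, Xia, Zed}.
Filtering on sname != Xia leaves {Ada, Gus, Ola, Zed}.

{Ada, Gus, Ola, Zed}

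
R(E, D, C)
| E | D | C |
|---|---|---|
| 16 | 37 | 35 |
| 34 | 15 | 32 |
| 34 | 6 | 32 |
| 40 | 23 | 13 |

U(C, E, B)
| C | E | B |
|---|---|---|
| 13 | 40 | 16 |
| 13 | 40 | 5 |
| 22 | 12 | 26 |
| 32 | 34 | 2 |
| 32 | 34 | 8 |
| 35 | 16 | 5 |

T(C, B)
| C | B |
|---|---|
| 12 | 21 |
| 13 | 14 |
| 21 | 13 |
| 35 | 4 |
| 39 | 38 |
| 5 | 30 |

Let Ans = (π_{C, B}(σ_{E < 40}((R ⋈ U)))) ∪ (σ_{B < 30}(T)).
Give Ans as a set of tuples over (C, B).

{(12, 21), (13, 14), (21, 13), (32, 2), (32, 8), (35, 4), (35, 5)}

Joining R and U on E, C yields {(16, 37, 35, 5), (34, 15, 32, 2), (34, 15, 32, 8), (34, 6, 32, 2), (34, 6, 32, 8), (40, 23, 13, 16), (40, 23, 13, 5)}.
Filtering on E < 40 leaves {(16, 37, 35, 5), (34, 15, 32, 2), (34, 15, 32, 8), (34, 6, 32, 2), (34, 6, 32, 8)}.
π_{C, B} gives {(32, 2), (32, 8), (35, 5)} (2 duplicate(s) eliminated).
Filtering on B < 30 leaves {(12, 21), (13, 14), (21, 13), (35, 4)}.
Set union of the two operands is {(12, 21), (13, 14), (21, 13), (32, 2), (32, 8), (35, 4), (35, 5)}.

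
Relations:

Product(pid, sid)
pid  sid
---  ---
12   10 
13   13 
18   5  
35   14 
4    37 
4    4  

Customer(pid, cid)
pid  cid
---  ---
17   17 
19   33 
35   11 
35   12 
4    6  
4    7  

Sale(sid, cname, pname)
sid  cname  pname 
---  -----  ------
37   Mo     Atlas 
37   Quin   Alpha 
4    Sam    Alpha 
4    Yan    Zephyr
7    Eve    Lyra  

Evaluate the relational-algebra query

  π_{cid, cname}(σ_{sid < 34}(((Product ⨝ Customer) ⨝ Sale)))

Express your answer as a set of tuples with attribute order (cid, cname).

Natural join on pid: {(35, 14, 11), (35, 14, 12), (4, 37, 6), (4, 37, 7), (4, 4, 6), (4, 4, 7)}
Natural join on sid: {(4, 37, 6, Mo, Atlas), (4, 37, 6, Quin, Alpha), (4, 37, 7, Mo, Atlas), (4, 37, 7, Quin, Alpha), (4, 4, 6, Sam, Alpha), (4, 4, 6, Yan, Zephyr), (4, 4, 7, Sam, Alpha), (4, 4, 7, Yan, Zephyr)}
Apply σ_{sid < 34}; surviving tuples: {(4, 4, 6, Sam, Alpha), (4, 4, 6, Yan, Zephyr), (4, 4, 7, Sam, Alpha), (4, 4, 7, Yan, Zephyr)}
Keep only column(s) cid, cname: {(6, Sam), (6, Yan), (7, Sam), (7, Yan)}

{(6, Sam), (6, Yan), (7, Sam), (7, Yan)}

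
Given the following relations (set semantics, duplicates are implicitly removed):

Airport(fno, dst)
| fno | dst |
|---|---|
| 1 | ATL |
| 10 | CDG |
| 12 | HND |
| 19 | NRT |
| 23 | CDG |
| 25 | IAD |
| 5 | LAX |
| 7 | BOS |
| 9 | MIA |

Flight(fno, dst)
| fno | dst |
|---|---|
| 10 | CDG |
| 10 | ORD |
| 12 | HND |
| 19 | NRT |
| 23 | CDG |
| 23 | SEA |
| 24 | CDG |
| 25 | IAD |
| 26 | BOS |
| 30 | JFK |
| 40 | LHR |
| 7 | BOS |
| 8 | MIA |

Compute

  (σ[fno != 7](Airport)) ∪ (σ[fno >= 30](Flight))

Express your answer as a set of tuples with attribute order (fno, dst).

Filtering on fno != 7 leaves {(1, ATL), (10, CDG), (12, HND), (19, NRT), (23, CDG), (25, IAD), (5, LAX), (9, MIA)}.
Filtering on fno >= 30 leaves {(30, JFK), (40, LHR)}.
Union: {(1, ATL), (10, CDG), (12, HND), (19, NRT), (23, CDG), (25, IAD), (5, LAX), (9, MIA)} with {(30, JFK), (40, LHR)} → {(1, ATL), (10, CDG), (12, HND), (19, NRT), (23, CDG), (25, IAD), (30, JFK), (40, LHR), (5, LAX), (9, MIA)}

{(1, ATL), (10, CDG), (12, HND), (19, NRT), (23, CDG), (25, IAD), (30, JFK), (40, LHR), (5, LAX), (9, MIA)}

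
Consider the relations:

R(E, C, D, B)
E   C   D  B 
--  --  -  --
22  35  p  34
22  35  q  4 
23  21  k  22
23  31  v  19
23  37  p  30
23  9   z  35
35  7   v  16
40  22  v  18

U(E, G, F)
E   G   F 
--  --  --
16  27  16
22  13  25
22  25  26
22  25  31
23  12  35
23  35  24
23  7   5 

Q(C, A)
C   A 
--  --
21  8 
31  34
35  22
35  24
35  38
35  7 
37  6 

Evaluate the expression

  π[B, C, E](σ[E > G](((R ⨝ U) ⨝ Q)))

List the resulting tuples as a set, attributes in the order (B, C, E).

Joining R and U on E yields {(22, 35, p, 34, 13, 25), (22, 35, p, 34, 25, 26), (22, 35, p, 34, 25, 31), (22, 35, q, 4, 13, 25), (22, 35, q, 4, 25, 26), (22, 35, q, 4, 25, 31), (23, 21, k, 22, 12, 35), (23, 21, k, 22, 35, 24), (23, 21, k, 22, 7, 5), (23, 31, v, 19, 12, 35), (23, 31, v, 19, 35, 24), (23, 31, v, 19, 7, 5), (23, 37, p, 30, 12, 35), (23, 37, p, 30, 35, 24), (23, 37, p, 30, 7, 5), (23, 9, z, 35, 12, 35), (23, 9, z, 35, 35, 24), (23, 9, z, 35, 7, 5)}.
Joining (R ⨝ U) and Q on C yields {(22, 35, p, 34, 13, 25, 22), (22, 35, p, 34, 13, 25, 24), (22, 35, p, 34, 13, 25, 38), (22, 35, p, 34, 13, 25, 7), (22, 35, p, 34, 25, 26, 22), (22, 35, p, 34, 25, 26, 24), (22, 35, p, 34, 25, 26, 38), (22, 35, p, 34, 25, 26, 7), (22, 35, p, 34, 25, 31, 22), (22, 35, p, 34, 25, 31, 24), (22, 35, p, 34, 25, 31, 38), (22, 35, p, 34, 25, 31, 7), (22, 35, q, 4, 13, 25, 22), (22, 35, q, 4, 13, 25, 24), (22, 35, q, 4, 13, 25, 38), (22, 35, q, 4, 13, 25, 7), (22, 35, q, 4, 25, 26, 22), (22, 35, q, 4, 25, 26, 24), (22, 35, q, 4, 25, 26, 38), (22, 35, q, 4, 25, 26, 7), (22, 35, q, 4, 25, 31, 22), (22, 35, q, 4, 25, 31, 24), (22, 35, q, 4, 25, 31, 38), (22, 35, q, 4, 25, 31, 7), (23, 21, k, 22, 12, 35, 8), (23, 21, k, 22, 35, 24, 8), (23, 21, k, 22, 7, 5, 8), (23, 31, v, 19, 12, 35, 34), (23, 31, v, 19, 35, 24, 34), (23, 31, v, 19, 7, 5, 34), (23, 37, p, 30, 12, 35, 6), (23, 37, p, 30, 35, 24, 6), (23, 37, p, 30, 7, 5, 6)}.
σ[E > G]: keep tuples satisfying E > G → {(22, 35, p, 34, 13, 25, 22), (22, 35, p, 34, 13, 25, 24), (22, 35, p, 34, 13, 25, 38), (22, 35, p, 34, 13, 25, 7), (22, 35, q, 4, 13, 25, 22), (22, 35, q, 4, 13, 25, 24), (22, 35, q, 4, 13, 25, 38), (22, 35, q, 4, 13, 25, 7), (23, 21, k, 22, 12, 35, 8), (23, 21, k, 22, 7, 5, 8), (23, 31, v, 19, 12, 35, 34), (23, 31, v, 19, 7, 5, 34), (23, 37, p, 30, 12, 35, 6), (23, 37, p, 30, 7, 5, 6)}
π[B, C, E]: project onto (B, C, E) (9 duplicate(s) eliminated) → {(19, 31, 23), (22, 21, 23), (30, 37, 23), (34, 35, 22), (4, 35, 22)}

{(19, 31, 23), (22, 21, 23), (30, 37, 23), (34, 35, 22), (4, 35, 22)}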